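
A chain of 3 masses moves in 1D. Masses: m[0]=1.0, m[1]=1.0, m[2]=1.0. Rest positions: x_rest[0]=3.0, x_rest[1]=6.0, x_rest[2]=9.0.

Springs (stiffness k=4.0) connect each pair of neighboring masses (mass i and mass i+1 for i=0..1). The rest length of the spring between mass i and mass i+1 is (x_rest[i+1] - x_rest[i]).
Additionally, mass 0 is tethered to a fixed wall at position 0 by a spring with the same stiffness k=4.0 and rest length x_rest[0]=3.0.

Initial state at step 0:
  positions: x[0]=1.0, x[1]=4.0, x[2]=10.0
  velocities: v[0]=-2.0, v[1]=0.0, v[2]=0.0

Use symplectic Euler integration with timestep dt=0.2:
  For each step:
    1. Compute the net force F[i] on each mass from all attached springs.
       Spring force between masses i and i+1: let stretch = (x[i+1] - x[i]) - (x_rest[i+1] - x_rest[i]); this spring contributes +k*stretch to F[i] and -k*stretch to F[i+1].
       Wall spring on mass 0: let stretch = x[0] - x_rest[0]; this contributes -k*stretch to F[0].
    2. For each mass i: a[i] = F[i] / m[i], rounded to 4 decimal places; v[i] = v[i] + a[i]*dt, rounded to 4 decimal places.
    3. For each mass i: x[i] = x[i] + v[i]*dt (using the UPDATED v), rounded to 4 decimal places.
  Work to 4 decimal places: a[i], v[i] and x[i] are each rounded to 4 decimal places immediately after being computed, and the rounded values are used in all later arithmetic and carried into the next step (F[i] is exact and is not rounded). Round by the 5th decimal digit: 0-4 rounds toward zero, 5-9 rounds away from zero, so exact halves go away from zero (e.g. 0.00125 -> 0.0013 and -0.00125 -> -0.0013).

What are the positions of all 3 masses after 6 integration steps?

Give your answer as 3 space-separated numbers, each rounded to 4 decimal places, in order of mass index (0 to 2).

Step 0: x=[1.0000 4.0000 10.0000] v=[-2.0000 0.0000 0.0000]
Step 1: x=[0.9200 4.4800 9.5200] v=[-0.4000 2.4000 -2.4000]
Step 2: x=[1.2624 5.1968 8.7136] v=[1.7120 3.5840 -4.0320]
Step 3: x=[2.0323 5.8468 7.8245] v=[3.8496 3.2499 -4.4454]
Step 4: x=[3.0874 6.2029 7.0990] v=[5.2754 1.7805 -3.6276]
Step 5: x=[4.1470 6.2039 6.7101] v=[5.2979 0.0050 -1.9445]
Step 6: x=[4.8722 5.9568 6.7202] v=[3.6258 -1.2356 0.0505]

Answer: 4.8722 5.9568 6.7202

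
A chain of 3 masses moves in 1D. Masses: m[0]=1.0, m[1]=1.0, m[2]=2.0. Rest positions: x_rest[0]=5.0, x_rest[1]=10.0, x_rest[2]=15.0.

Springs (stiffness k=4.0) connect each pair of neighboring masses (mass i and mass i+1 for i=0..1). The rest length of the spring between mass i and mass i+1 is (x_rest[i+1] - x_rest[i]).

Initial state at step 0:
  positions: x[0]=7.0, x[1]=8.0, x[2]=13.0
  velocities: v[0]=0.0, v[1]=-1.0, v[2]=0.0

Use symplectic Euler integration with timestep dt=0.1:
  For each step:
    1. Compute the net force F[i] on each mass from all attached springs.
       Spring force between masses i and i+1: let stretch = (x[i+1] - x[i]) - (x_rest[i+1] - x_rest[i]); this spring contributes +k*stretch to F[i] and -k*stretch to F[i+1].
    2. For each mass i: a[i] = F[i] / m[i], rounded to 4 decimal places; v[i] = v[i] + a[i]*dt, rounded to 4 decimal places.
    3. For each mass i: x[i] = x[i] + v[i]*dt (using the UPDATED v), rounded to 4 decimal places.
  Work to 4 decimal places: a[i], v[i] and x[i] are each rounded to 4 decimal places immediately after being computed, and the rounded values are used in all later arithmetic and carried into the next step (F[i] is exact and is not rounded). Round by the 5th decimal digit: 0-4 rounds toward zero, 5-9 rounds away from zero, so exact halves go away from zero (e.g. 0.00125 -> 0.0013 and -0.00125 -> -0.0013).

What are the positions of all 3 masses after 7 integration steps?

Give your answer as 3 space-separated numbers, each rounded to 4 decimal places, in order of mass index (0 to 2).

Step 0: x=[7.0000 8.0000 13.0000] v=[0.0000 -1.0000 0.0000]
Step 1: x=[6.8400 8.0600 13.0000] v=[-1.6000 0.6000 0.0000]
Step 2: x=[6.5288 8.2688 13.0012] v=[-3.1120 2.0880 0.0120]
Step 3: x=[6.0872 8.5973 13.0078] v=[-4.4160 3.2850 0.0655]
Step 4: x=[5.5460 9.0018 13.0261] v=[-5.4120 4.0452 0.1834]
Step 5: x=[4.9430 9.4291 13.0640] v=[-6.0297 4.2726 0.3785]
Step 6: x=[4.3195 9.8223 13.1292] v=[-6.2353 3.9321 0.6515]
Step 7: x=[3.7161 10.1277 13.2282] v=[-6.0342 3.0537 0.9901]

Answer: 3.7161 10.1277 13.2282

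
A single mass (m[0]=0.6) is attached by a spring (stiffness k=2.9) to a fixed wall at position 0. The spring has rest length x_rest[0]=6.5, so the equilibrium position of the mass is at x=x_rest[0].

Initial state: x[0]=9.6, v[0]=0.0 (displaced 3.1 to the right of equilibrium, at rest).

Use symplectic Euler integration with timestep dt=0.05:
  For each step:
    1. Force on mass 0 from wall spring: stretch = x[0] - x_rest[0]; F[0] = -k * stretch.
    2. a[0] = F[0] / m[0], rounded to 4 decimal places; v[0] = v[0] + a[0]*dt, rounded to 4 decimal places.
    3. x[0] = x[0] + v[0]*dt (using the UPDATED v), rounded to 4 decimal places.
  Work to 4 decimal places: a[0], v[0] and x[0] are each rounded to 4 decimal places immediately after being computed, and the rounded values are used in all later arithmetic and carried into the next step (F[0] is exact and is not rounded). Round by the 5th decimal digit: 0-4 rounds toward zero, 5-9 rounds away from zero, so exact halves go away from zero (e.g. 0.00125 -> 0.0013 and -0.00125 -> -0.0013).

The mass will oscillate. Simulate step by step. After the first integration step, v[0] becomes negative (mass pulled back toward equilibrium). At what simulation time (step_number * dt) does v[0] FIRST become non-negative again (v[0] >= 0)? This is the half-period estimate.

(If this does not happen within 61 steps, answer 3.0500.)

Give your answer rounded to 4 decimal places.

Step 0: x=[9.6000] v=[0.0000]
Step 1: x=[9.5625] v=[-0.7492]
Step 2: x=[9.4880] v=[-1.4893]
Step 3: x=[9.3774] v=[-2.2114]
Step 4: x=[9.2321] v=[-2.9068]
Step 5: x=[9.0537] v=[-3.5671]
Step 6: x=[8.8445] v=[-4.1842]
Step 7: x=[8.6070] v=[-4.7508]
Step 8: x=[8.3440] v=[-5.2600]
Step 9: x=[8.0587] v=[-5.7056]
Step 10: x=[7.7546] v=[-6.0823]
Step 11: x=[7.4353] v=[-6.3855]
Step 12: x=[7.1047] v=[-6.6115]
Step 13: x=[6.7668] v=[-6.7576]
Step 14: x=[6.4257] v=[-6.8221]
Step 15: x=[6.0855] v=[-6.8041]
Step 16: x=[5.7503] v=[-6.7039]
Step 17: x=[5.4242] v=[-6.5227]
Step 18: x=[5.1111] v=[-6.2627]
Step 19: x=[4.8147] v=[-5.9271]
Step 20: x=[4.5387] v=[-5.5198]
Step 21: x=[4.2864] v=[-5.0458]
Step 22: x=[4.0609] v=[-4.5108]
Step 23: x=[3.8648] v=[-3.9214]
Step 24: x=[3.7006] v=[-3.2846]
Step 25: x=[3.5702] v=[-2.6081]
Step 26: x=[3.4752] v=[-1.9001]
Step 27: x=[3.4167] v=[-1.1691]
Step 28: x=[3.3955] v=[-0.4240]
Step 29: x=[3.4118] v=[0.3263]
First v>=0 after going negative at step 29, time=1.4500

Answer: 1.4500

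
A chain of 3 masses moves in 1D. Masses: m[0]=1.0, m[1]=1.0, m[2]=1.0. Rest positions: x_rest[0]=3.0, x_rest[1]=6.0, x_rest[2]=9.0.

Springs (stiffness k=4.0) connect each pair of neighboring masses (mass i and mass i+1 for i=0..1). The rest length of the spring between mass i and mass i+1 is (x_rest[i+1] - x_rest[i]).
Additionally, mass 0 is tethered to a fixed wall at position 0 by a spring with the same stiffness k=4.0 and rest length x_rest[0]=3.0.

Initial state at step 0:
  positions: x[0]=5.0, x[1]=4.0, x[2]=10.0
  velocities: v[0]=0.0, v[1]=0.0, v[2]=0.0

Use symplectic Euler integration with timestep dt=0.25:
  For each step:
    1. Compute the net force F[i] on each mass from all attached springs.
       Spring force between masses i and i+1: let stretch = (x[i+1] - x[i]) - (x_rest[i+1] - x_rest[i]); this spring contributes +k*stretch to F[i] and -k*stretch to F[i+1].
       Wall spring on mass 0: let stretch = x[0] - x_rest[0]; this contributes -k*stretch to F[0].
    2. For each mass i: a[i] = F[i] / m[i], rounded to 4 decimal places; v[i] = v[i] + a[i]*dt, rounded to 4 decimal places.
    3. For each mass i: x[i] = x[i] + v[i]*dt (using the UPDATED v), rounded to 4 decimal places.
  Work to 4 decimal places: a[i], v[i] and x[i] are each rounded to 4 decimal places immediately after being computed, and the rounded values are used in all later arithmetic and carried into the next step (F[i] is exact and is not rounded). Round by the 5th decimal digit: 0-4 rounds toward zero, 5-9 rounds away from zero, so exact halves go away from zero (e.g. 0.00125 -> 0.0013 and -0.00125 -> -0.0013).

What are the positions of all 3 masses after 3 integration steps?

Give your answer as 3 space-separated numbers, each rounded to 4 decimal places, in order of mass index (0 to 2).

Answer: 0.9844 8.4844 8.1094

Derivation:
Step 0: x=[5.0000 4.0000 10.0000] v=[0.0000 0.0000 0.0000]
Step 1: x=[3.5000 5.7500 9.2500] v=[-6.0000 7.0000 -3.0000]
Step 2: x=[1.6875 7.8125 8.3750] v=[-7.2500 8.2500 -3.5000]
Step 3: x=[0.9844 8.4844 8.1094] v=[-2.8125 2.6875 -1.0625]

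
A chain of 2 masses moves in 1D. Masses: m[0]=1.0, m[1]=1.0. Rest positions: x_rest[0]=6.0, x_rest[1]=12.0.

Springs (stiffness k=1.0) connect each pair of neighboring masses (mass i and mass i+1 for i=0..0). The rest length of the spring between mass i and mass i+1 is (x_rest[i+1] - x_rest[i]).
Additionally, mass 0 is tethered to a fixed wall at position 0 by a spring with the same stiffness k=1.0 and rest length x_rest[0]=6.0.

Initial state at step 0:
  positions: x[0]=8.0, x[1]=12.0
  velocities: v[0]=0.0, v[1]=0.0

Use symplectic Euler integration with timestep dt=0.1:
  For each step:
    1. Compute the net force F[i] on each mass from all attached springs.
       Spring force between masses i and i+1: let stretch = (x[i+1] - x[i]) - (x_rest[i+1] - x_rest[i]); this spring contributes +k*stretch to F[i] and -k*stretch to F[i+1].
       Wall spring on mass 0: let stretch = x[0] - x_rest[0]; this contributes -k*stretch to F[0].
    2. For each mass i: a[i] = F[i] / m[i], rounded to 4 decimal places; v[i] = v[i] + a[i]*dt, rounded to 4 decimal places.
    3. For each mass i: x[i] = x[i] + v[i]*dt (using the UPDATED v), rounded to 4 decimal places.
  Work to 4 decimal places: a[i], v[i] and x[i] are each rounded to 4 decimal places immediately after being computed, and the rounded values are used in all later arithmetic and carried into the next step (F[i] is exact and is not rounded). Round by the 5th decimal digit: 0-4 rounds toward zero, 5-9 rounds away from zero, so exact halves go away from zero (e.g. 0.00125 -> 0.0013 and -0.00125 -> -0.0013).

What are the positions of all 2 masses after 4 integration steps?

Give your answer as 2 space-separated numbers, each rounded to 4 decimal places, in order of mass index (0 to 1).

Step 0: x=[8.0000 12.0000] v=[0.0000 0.0000]
Step 1: x=[7.9600 12.0200] v=[-0.4000 0.2000]
Step 2: x=[7.8810 12.0594] v=[-0.7900 0.3940]
Step 3: x=[7.7650 12.1170] v=[-1.1603 0.5762]
Step 4: x=[7.6148 12.1911] v=[-1.5016 0.7410]

Answer: 7.6148 12.1911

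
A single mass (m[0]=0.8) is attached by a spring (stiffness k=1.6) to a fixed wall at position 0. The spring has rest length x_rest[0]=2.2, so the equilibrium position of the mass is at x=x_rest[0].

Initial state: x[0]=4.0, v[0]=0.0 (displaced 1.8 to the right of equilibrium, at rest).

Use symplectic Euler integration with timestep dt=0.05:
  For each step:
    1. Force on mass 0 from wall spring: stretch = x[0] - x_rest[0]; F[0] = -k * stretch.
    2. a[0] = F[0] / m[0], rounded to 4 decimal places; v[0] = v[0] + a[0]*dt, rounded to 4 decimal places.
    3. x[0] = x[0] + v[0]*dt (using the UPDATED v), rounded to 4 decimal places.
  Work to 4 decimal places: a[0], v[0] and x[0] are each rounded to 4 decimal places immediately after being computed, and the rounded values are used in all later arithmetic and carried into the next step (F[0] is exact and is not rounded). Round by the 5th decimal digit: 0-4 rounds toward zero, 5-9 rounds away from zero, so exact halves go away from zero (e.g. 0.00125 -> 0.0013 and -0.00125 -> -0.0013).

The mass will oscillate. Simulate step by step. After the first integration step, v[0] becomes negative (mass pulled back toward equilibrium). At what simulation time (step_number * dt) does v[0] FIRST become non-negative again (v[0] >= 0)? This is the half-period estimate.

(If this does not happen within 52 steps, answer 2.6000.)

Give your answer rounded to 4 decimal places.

Answer: 2.2500

Derivation:
Step 0: x=[4.0000] v=[0.0000]
Step 1: x=[3.9910] v=[-0.1800]
Step 2: x=[3.9730] v=[-0.3591]
Step 3: x=[3.9462] v=[-0.5364]
Step 4: x=[3.9107] v=[-0.7110]
Step 5: x=[3.8666] v=[-0.8821]
Step 6: x=[3.8142] v=[-1.0488]
Step 7: x=[3.7537] v=[-1.2102]
Step 8: x=[3.6854] v=[-1.3656]
Step 9: x=[3.6097] v=[-1.5141]
Step 10: x=[3.5269] v=[-1.6551]
Step 11: x=[3.4375] v=[-1.7878]
Step 12: x=[3.3419] v=[-1.9116]
Step 13: x=[3.2406] v=[-2.0258]
Step 14: x=[3.1341] v=[-2.1299]
Step 15: x=[3.0229] v=[-2.2233]
Step 16: x=[2.9076] v=[-2.3056]
Step 17: x=[2.7888] v=[-2.3764]
Step 18: x=[2.6670] v=[-2.4353]
Step 19: x=[2.5429] v=[-2.4820]
Step 20: x=[2.4171] v=[-2.5163]
Step 21: x=[2.2902] v=[-2.5380]
Step 22: x=[2.1629] v=[-2.5470]
Step 23: x=[2.0357] v=[-2.5433]
Step 24: x=[1.9094] v=[-2.5269]
Step 25: x=[1.7845] v=[-2.4978]
Step 26: x=[1.6617] v=[-2.4563]
Step 27: x=[1.5416] v=[-2.4025]
Step 28: x=[1.4248] v=[-2.3367]
Step 29: x=[1.3118] v=[-2.2592]
Step 30: x=[1.2033] v=[-2.1704]
Step 31: x=[1.0998] v=[-2.0707]
Step 32: x=[1.0018] v=[-1.9607]
Step 33: x=[0.9098] v=[-1.8409]
Step 34: x=[0.8242] v=[-1.7119]
Step 35: x=[0.7455] v=[-1.5743]
Step 36: x=[0.6741] v=[-1.4289]
Step 37: x=[0.6103] v=[-1.2763]
Step 38: x=[0.5544] v=[-1.1173]
Step 39: x=[0.5068] v=[-0.9527]
Step 40: x=[0.4676] v=[-0.7834]
Step 41: x=[0.4371] v=[-0.6102]
Step 42: x=[0.4154] v=[-0.4339]
Step 43: x=[0.4026] v=[-0.2554]
Step 44: x=[0.3988] v=[-0.0757]
Step 45: x=[0.4040] v=[0.1044]
First v>=0 after going negative at step 45, time=2.2500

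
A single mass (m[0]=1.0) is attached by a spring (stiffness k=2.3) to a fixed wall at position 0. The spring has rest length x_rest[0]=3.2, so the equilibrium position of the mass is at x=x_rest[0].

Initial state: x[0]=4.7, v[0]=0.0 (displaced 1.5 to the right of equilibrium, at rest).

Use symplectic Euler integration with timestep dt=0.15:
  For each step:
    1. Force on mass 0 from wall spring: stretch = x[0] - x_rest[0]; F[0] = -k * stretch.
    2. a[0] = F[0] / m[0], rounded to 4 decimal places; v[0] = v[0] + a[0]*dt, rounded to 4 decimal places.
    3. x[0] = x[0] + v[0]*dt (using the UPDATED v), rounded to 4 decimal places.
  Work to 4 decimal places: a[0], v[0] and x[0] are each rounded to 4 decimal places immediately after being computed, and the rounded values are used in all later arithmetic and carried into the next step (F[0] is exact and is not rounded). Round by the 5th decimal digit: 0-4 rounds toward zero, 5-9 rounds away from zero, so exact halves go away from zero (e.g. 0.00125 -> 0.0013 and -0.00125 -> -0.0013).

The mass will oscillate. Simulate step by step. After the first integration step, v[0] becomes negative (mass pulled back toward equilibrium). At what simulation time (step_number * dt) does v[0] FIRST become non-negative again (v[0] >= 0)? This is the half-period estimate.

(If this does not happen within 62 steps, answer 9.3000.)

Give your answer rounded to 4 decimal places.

Step 0: x=[4.7000] v=[0.0000]
Step 1: x=[4.6224] v=[-0.5175]
Step 2: x=[4.4712] v=[-1.0082]
Step 3: x=[4.2542] v=[-1.4468]
Step 4: x=[3.9826] v=[-1.8105]
Step 5: x=[3.6705] v=[-2.0805]
Step 6: x=[3.3341] v=[-2.2428]
Step 7: x=[2.9907] v=[-2.2891]
Step 8: x=[2.6582] v=[-2.2169]
Step 9: x=[2.3537] v=[-2.0300]
Step 10: x=[2.0930] v=[-1.7380]
Step 11: x=[1.8896] v=[-1.3561]
Step 12: x=[1.7540] v=[-0.9040]
Step 13: x=[1.6932] v=[-0.4051]
Step 14: x=[1.7104] v=[0.1147]
First v>=0 after going negative at step 14, time=2.1000

Answer: 2.1000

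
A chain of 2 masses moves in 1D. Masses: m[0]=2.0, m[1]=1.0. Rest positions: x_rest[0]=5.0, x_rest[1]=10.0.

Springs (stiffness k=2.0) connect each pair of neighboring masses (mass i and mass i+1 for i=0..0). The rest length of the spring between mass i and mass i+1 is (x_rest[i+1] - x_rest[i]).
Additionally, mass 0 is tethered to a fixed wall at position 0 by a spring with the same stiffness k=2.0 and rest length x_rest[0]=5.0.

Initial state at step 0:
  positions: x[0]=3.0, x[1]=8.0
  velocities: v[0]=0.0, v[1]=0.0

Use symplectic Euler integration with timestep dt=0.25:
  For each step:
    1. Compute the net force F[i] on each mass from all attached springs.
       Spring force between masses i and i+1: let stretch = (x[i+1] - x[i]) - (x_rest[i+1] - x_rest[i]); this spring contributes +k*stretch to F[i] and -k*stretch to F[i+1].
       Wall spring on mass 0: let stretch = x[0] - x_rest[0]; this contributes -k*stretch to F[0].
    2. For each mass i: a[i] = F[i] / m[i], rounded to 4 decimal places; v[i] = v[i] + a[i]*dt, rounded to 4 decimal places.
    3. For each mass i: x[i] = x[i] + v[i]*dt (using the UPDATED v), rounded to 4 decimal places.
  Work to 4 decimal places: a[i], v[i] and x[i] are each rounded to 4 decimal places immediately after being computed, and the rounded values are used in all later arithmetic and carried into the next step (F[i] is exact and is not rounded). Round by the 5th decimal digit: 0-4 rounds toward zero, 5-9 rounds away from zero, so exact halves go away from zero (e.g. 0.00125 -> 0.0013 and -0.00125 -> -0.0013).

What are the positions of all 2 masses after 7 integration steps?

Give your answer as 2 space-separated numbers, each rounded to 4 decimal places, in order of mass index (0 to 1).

Answer: 5.0540 9.2779

Derivation:
Step 0: x=[3.0000 8.0000] v=[0.0000 0.0000]
Step 1: x=[3.1250 8.0000] v=[0.5000 0.0000]
Step 2: x=[3.3594 8.0156] v=[0.9375 0.0625]
Step 3: x=[3.6748 8.0742] v=[1.2617 0.2344]
Step 4: x=[4.0355 8.2079] v=[1.4429 0.5347]
Step 5: x=[4.4048 8.4450] v=[1.4771 0.9485]
Step 6: x=[4.7513 8.8021] v=[1.3860 1.4284]
Step 7: x=[5.0540 9.2779] v=[1.2109 1.9030]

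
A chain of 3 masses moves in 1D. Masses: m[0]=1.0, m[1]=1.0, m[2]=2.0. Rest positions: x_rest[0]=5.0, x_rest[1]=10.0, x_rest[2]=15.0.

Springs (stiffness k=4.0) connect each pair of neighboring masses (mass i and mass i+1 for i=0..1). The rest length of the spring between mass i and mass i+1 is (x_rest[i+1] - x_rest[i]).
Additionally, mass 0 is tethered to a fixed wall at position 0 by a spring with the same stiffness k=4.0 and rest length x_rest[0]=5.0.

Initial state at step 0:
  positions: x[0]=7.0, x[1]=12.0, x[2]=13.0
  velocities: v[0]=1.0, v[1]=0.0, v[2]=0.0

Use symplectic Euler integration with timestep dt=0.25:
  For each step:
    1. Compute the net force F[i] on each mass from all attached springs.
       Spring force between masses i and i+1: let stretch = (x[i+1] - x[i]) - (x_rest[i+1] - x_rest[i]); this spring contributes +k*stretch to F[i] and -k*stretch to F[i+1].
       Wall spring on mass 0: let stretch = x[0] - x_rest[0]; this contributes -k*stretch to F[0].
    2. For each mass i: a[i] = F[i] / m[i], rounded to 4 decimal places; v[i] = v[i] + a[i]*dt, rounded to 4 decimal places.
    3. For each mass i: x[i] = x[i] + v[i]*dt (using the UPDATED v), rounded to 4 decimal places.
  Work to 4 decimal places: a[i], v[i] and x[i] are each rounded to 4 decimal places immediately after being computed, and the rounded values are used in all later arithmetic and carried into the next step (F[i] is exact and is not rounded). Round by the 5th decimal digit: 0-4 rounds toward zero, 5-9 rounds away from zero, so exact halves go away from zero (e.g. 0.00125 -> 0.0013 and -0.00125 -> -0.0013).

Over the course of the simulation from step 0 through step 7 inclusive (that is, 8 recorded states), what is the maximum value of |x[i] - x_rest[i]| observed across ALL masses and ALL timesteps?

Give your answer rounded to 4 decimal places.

Answer: 3.1182

Derivation:
Step 0: x=[7.0000 12.0000 13.0000] v=[1.0000 0.0000 0.0000]
Step 1: x=[6.7500 11.0000 13.5000] v=[-1.0000 -4.0000 2.0000]
Step 2: x=[5.8750 9.5625 14.3125] v=[-3.5000 -5.7500 3.2500]
Step 3: x=[4.4531 8.3906 15.1563] v=[-5.6875 -4.6875 3.3750]
Step 4: x=[2.9023 7.9258 15.7794] v=[-6.2031 -1.8593 2.4922]
Step 5: x=[1.8818 8.1685 16.0458] v=[-4.0819 0.9708 1.0654]
Step 6: x=[1.9626 8.8089 15.9525] v=[0.3230 2.5614 -0.3733]
Step 7: x=[3.2643 9.5236 15.5912] v=[5.2067 2.8587 -1.4451]
Max displacement = 3.1182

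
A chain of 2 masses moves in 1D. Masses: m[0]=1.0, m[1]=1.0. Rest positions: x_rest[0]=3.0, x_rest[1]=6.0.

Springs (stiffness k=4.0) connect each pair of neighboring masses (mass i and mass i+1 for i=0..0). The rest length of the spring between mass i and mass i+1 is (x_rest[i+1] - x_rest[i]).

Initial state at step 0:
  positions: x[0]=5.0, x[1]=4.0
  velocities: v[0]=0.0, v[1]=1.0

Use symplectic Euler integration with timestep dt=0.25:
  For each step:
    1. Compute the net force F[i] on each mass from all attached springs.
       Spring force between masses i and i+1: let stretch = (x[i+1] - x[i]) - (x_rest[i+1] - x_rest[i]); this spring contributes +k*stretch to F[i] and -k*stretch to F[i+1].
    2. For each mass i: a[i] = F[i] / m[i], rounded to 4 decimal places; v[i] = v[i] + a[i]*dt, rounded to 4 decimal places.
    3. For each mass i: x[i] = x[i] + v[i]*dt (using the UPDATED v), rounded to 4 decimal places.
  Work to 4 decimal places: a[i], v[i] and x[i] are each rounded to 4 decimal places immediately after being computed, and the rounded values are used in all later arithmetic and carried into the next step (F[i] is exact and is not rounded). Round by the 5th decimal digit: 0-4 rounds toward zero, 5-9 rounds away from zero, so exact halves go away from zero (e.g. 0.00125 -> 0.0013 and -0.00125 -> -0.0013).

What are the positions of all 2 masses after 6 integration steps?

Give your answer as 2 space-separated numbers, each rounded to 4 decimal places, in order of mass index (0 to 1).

Step 0: x=[5.0000 4.0000] v=[0.0000 1.0000]
Step 1: x=[4.0000 5.2500] v=[-4.0000 5.0000]
Step 2: x=[2.5625 6.9375] v=[-5.7500 6.7500]
Step 3: x=[1.4688 8.2813] v=[-4.3750 5.3750]
Step 4: x=[1.3282 8.6719] v=[-0.5625 1.5625]
Step 5: x=[2.2735 7.9766] v=[3.7812 -2.7812]
Step 6: x=[3.8946 6.6055] v=[6.4843 -5.4843]

Answer: 3.8946 6.6055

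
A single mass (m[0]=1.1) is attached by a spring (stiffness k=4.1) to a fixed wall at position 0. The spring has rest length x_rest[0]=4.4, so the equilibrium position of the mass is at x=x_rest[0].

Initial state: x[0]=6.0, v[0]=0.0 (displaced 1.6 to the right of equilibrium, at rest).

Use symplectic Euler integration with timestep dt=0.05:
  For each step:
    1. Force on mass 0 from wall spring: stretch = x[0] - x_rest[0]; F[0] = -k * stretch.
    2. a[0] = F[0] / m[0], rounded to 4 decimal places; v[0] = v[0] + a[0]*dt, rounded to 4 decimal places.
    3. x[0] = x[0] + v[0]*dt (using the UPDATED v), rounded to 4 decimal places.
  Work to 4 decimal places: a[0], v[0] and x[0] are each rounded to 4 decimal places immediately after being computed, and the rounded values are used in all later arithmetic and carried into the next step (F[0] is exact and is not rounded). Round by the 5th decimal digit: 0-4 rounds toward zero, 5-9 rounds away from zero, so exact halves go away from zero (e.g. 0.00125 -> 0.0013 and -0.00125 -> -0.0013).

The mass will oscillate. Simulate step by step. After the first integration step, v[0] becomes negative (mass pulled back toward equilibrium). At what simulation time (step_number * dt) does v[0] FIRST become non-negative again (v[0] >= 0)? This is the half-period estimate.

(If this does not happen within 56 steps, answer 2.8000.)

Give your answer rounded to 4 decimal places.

Answer: 1.6500

Derivation:
Step 0: x=[6.0000] v=[0.0000]
Step 1: x=[5.9851] v=[-0.2982]
Step 2: x=[5.9554] v=[-0.5936]
Step 3: x=[5.9112] v=[-0.8835]
Step 4: x=[5.8529] v=[-1.1651]
Step 5: x=[5.7811] v=[-1.4359]
Step 6: x=[5.6964] v=[-1.6933]
Step 7: x=[5.5997] v=[-1.9349]
Step 8: x=[5.4918] v=[-2.1585]
Step 9: x=[5.3737] v=[-2.3620]
Step 10: x=[5.2465] v=[-2.5435]
Step 11: x=[5.1114] v=[-2.7013]
Step 12: x=[4.9697] v=[-2.8339]
Step 13: x=[4.8227] v=[-2.9401]
Step 14: x=[4.6718] v=[-3.0189]
Step 15: x=[4.5183] v=[-3.0696]
Step 16: x=[4.3637] v=[-3.0916]
Step 17: x=[4.2095] v=[-3.0848]
Step 18: x=[4.0570] v=[-3.0493]
Step 19: x=[3.9077] v=[-2.9854]
Step 20: x=[3.7630] v=[-2.8937]
Step 21: x=[3.6243] v=[-2.7750]
Step 22: x=[3.4928] v=[-2.6304]
Step 23: x=[3.3697] v=[-2.4613]
Step 24: x=[3.2562] v=[-2.2693]
Step 25: x=[3.1534] v=[-2.0561]
Step 26: x=[3.0622] v=[-1.8238]
Step 27: x=[2.9835] v=[-1.5745]
Step 28: x=[2.9180] v=[-1.3105]
Step 29: x=[2.8663] v=[-1.0343]
Step 30: x=[2.8289] v=[-0.7485]
Step 31: x=[2.8061] v=[-0.4557]
Step 32: x=[2.7982] v=[-0.1587]
Step 33: x=[2.8052] v=[0.1398]
First v>=0 after going negative at step 33, time=1.6500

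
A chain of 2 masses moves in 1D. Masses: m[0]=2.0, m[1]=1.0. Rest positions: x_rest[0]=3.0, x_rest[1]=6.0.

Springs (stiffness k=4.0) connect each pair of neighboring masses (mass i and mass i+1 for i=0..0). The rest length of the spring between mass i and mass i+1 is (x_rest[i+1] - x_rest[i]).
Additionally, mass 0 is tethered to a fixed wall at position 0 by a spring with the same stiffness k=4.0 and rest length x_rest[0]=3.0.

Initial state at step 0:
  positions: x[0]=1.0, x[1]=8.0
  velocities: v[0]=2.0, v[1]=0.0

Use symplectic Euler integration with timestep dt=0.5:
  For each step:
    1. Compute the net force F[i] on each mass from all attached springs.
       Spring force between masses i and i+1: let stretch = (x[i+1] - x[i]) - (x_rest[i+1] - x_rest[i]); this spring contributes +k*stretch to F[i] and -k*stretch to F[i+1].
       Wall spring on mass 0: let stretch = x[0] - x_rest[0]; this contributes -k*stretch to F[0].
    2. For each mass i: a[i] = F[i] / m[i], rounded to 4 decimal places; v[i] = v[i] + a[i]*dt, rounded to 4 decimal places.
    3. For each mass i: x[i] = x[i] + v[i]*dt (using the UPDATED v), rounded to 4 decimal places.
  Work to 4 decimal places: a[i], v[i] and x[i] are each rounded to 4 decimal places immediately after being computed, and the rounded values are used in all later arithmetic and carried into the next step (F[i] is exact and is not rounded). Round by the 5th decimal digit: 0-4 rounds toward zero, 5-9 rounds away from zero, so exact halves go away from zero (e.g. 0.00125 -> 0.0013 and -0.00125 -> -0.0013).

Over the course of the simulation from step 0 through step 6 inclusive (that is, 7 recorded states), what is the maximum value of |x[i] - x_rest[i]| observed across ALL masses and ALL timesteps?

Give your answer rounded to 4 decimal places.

Answer: 5.0000

Derivation:
Step 0: x=[1.0000 8.0000] v=[2.0000 0.0000]
Step 1: x=[5.0000 4.0000] v=[8.0000 -8.0000]
Step 2: x=[6.0000 4.0000] v=[2.0000 0.0000]
Step 3: x=[3.0000 9.0000] v=[-6.0000 10.0000]
Step 4: x=[1.5000 11.0000] v=[-3.0000 4.0000]
Step 5: x=[4.0000 6.5000] v=[5.0000 -9.0000]
Step 6: x=[5.7500 2.5000] v=[3.5000 -8.0000]
Max displacement = 5.0000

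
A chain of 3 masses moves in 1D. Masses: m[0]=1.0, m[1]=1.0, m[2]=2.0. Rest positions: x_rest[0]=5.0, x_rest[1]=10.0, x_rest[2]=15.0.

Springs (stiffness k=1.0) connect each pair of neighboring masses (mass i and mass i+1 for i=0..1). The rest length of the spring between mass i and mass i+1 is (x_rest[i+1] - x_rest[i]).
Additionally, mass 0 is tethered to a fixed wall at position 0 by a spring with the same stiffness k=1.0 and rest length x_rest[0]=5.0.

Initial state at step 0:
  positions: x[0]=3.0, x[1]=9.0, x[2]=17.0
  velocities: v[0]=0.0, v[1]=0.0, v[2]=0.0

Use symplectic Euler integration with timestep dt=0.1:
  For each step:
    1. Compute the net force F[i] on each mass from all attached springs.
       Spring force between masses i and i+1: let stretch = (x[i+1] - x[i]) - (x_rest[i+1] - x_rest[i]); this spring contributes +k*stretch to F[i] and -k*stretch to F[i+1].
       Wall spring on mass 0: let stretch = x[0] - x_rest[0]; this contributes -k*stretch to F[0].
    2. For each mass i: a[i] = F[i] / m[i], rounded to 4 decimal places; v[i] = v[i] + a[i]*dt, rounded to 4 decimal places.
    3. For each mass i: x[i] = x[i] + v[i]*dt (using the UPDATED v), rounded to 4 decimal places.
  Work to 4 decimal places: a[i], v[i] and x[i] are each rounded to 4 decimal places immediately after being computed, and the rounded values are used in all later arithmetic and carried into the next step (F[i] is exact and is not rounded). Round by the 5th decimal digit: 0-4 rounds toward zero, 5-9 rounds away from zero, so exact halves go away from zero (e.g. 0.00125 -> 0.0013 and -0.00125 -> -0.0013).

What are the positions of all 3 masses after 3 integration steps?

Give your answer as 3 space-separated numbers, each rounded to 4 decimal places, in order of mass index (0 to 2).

Step 0: x=[3.0000 9.0000 17.0000] v=[0.0000 0.0000 0.0000]
Step 1: x=[3.0300 9.0200 16.9850] v=[0.3000 0.2000 -0.1500]
Step 2: x=[3.0896 9.0598 16.9552] v=[0.5960 0.3975 -0.2983]
Step 3: x=[3.1780 9.1188 16.9109] v=[0.8841 0.5900 -0.4431]

Answer: 3.1780 9.1188 16.9109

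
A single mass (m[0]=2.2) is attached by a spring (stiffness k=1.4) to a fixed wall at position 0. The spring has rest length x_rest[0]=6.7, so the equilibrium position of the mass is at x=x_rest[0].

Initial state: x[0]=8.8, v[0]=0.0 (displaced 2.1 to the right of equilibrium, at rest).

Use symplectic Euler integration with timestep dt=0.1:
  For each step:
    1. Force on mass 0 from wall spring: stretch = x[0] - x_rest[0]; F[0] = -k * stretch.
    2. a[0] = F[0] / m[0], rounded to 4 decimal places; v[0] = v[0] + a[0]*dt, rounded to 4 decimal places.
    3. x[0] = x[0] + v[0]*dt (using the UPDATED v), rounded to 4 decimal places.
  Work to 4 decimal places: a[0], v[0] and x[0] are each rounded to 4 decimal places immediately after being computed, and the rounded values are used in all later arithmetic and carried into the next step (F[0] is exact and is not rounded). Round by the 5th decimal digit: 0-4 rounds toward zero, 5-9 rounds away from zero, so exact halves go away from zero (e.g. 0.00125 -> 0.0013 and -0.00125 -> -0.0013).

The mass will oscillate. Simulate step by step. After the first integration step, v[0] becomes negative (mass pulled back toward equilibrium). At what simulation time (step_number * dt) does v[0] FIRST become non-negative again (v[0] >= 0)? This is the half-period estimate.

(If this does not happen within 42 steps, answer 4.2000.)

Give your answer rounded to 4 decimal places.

Step 0: x=[8.8000] v=[0.0000]
Step 1: x=[8.7866] v=[-0.1336]
Step 2: x=[8.7600] v=[-0.2664]
Step 3: x=[8.7203] v=[-0.3975]
Step 4: x=[8.6677] v=[-0.5261]
Step 5: x=[8.6026] v=[-0.6513]
Step 6: x=[8.5254] v=[-0.7724]
Step 7: x=[8.4365] v=[-0.8886]
Step 8: x=[8.3366] v=[-0.9991]
Step 9: x=[8.2263] v=[-1.1033]
Step 10: x=[8.1063] v=[-1.2004]
Step 11: x=[7.9773] v=[-1.2899]
Step 12: x=[7.8402] v=[-1.3712]
Step 13: x=[7.6958] v=[-1.4438]
Step 14: x=[7.5451] v=[-1.5072]
Step 15: x=[7.3890] v=[-1.5610]
Step 16: x=[7.2285] v=[-1.6049]
Step 17: x=[7.0647] v=[-1.6385]
Step 18: x=[6.8985] v=[-1.6617]
Step 19: x=[6.7311] v=[-1.6743]
Step 20: x=[6.5635] v=[-1.6763]
Step 21: x=[6.3967] v=[-1.6676]
Step 22: x=[6.2319] v=[-1.6483]
Step 23: x=[6.0701] v=[-1.6185]
Step 24: x=[5.9123] v=[-1.5784]
Step 25: x=[5.7595] v=[-1.5283]
Step 26: x=[5.6127] v=[-1.4685]
Step 27: x=[5.4728] v=[-1.3993]
Step 28: x=[5.3407] v=[-1.3212]
Step 29: x=[5.2172] v=[-1.2347]
Step 30: x=[5.1032] v=[-1.1403]
Step 31: x=[4.9993] v=[-1.0387]
Step 32: x=[4.9063] v=[-0.9305]
Step 33: x=[4.8247] v=[-0.8164]
Step 34: x=[4.7550] v=[-0.6971]
Step 35: x=[4.6977] v=[-0.5733]
Step 36: x=[4.6531] v=[-0.4459]
Step 37: x=[4.6215] v=[-0.3156]
Step 38: x=[4.6032] v=[-0.1833]
Step 39: x=[4.5982] v=[-0.0499]
Step 40: x=[4.6066] v=[0.0839]
First v>=0 after going negative at step 40, time=4.0000

Answer: 4.0000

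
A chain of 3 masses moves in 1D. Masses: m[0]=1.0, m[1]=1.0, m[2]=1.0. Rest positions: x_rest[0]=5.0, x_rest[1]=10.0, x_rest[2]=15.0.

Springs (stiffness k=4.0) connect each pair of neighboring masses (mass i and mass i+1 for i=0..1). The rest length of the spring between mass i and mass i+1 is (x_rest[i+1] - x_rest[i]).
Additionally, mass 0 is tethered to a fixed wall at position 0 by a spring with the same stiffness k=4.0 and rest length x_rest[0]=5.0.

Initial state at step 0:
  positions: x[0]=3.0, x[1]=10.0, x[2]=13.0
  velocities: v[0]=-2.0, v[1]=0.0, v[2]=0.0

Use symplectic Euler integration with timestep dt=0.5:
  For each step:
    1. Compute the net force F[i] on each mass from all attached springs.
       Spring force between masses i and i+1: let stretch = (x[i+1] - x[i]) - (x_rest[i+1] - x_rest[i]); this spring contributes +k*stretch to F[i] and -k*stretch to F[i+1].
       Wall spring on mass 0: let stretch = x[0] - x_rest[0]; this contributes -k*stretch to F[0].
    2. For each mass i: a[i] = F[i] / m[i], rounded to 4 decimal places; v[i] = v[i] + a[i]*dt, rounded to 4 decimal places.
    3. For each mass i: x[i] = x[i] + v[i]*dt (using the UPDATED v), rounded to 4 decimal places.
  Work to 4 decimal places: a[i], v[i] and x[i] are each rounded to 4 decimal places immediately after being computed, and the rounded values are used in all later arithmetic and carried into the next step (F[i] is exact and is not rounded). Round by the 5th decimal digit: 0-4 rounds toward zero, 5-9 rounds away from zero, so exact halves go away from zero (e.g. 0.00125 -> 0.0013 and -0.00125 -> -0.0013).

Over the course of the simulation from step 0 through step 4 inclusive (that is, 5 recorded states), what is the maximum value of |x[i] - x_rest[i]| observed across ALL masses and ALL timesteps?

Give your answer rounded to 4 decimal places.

Answer: 4.0000

Derivation:
Step 0: x=[3.0000 10.0000 13.0000] v=[-2.0000 0.0000 0.0000]
Step 1: x=[6.0000 6.0000 15.0000] v=[6.0000 -8.0000 4.0000]
Step 2: x=[3.0000 11.0000 13.0000] v=[-6.0000 10.0000 -4.0000]
Step 3: x=[5.0000 10.0000 14.0000] v=[4.0000 -2.0000 2.0000]
Step 4: x=[7.0000 8.0000 16.0000] v=[4.0000 -4.0000 4.0000]
Max displacement = 4.0000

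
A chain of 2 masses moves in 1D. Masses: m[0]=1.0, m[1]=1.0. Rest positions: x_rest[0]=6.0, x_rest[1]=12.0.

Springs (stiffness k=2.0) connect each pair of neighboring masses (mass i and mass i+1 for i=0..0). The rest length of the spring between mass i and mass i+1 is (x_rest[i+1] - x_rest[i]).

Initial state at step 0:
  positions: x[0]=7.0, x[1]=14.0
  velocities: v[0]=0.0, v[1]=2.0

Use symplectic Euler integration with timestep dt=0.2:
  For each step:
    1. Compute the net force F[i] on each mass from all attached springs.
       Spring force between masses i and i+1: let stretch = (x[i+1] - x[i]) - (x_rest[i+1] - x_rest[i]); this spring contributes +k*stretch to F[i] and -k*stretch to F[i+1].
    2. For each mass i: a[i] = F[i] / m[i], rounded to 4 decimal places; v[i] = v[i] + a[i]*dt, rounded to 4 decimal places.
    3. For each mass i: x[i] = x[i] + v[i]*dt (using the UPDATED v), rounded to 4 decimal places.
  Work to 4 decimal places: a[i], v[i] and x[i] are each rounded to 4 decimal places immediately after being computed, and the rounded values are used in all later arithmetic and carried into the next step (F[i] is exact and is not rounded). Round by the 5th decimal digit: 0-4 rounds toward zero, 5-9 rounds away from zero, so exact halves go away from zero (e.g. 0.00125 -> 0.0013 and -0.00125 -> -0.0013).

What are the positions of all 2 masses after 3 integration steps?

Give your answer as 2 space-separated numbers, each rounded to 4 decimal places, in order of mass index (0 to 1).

Step 0: x=[7.0000 14.0000] v=[0.0000 2.0000]
Step 1: x=[7.0800 14.3200] v=[0.4000 1.6000]
Step 2: x=[7.2592 14.5408] v=[0.8960 1.1040]
Step 3: x=[7.5409 14.6591] v=[1.4086 0.5914]

Answer: 7.5409 14.6591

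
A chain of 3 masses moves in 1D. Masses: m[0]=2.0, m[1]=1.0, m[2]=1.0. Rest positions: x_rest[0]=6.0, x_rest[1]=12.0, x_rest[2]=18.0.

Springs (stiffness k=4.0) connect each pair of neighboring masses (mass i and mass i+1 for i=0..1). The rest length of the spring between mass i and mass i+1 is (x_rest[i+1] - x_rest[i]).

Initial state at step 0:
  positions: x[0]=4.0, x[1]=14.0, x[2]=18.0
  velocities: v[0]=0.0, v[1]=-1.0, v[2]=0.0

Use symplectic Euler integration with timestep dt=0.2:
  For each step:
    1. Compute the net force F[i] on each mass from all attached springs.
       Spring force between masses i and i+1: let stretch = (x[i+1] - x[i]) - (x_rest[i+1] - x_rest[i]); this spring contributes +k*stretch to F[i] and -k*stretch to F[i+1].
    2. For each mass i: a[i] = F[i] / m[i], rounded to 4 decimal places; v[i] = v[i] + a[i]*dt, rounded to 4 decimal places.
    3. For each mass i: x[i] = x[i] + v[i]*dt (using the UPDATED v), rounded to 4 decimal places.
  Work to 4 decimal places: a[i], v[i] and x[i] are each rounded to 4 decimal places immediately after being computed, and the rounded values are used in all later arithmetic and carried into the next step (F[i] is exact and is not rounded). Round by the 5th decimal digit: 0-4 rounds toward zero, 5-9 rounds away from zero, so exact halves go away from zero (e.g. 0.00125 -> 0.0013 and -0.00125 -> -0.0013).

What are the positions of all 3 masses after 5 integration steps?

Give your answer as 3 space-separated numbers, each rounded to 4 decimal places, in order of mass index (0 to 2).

Step 0: x=[4.0000 14.0000 18.0000] v=[0.0000 -1.0000 0.0000]
Step 1: x=[4.3200 12.8400 18.3200] v=[1.6000 -5.8000 1.6000]
Step 2: x=[4.8416 11.1936 18.7232] v=[2.6080 -8.2320 2.0160]
Step 3: x=[5.3914 9.7356 18.8817] v=[2.7488 -7.2899 0.7923]
Step 4: x=[5.8087 9.0459 18.5368] v=[2.0865 -3.4484 -1.7246]
Step 5: x=[6.0050 9.3568 17.6333] v=[0.9814 1.5546 -4.5173]

Answer: 6.0050 9.3568 17.6333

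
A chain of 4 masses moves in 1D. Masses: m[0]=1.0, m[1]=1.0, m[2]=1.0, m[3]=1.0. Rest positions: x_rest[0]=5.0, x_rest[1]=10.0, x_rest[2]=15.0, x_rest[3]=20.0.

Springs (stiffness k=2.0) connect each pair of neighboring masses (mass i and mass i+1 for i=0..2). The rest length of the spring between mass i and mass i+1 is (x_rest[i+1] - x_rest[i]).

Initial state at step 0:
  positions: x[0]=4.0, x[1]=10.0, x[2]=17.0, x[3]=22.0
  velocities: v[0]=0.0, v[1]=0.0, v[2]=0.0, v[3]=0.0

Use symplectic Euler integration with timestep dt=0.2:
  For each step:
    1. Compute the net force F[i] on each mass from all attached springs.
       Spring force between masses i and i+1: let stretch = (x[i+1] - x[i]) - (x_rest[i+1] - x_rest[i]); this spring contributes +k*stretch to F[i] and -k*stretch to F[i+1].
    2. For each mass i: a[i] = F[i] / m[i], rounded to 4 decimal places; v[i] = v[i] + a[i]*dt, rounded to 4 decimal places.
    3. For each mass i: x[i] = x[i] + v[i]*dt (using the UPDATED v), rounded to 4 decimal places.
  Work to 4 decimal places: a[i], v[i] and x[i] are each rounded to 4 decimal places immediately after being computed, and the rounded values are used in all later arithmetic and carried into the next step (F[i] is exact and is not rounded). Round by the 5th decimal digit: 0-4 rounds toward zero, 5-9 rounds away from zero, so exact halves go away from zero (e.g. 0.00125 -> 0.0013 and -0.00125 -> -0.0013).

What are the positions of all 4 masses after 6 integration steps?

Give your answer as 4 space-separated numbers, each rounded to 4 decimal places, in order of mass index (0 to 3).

Answer: 5.5748 10.7403 15.3178 21.3670

Derivation:
Step 0: x=[4.0000 10.0000 17.0000 22.0000] v=[0.0000 0.0000 0.0000 0.0000]
Step 1: x=[4.0800 10.0800 16.8400 22.0000] v=[0.4000 0.4000 -0.8000 0.0000]
Step 2: x=[4.2400 10.2208 16.5520 21.9872] v=[0.8000 0.7040 -1.4400 -0.0640]
Step 3: x=[4.4785 10.3896 16.1923 21.9396] v=[1.1923 0.8442 -1.7984 -0.2381]
Step 4: x=[4.7898 10.5498 15.8282 21.8322] v=[1.5567 0.8008 -1.8206 -0.5370]
Step 5: x=[5.1619 10.6714 15.5221 21.6445] v=[1.8607 0.6082 -1.5304 -0.9386]
Step 6: x=[5.5748 10.7403 15.3178 21.3670] v=[2.0645 0.3447 -1.0217 -1.3876]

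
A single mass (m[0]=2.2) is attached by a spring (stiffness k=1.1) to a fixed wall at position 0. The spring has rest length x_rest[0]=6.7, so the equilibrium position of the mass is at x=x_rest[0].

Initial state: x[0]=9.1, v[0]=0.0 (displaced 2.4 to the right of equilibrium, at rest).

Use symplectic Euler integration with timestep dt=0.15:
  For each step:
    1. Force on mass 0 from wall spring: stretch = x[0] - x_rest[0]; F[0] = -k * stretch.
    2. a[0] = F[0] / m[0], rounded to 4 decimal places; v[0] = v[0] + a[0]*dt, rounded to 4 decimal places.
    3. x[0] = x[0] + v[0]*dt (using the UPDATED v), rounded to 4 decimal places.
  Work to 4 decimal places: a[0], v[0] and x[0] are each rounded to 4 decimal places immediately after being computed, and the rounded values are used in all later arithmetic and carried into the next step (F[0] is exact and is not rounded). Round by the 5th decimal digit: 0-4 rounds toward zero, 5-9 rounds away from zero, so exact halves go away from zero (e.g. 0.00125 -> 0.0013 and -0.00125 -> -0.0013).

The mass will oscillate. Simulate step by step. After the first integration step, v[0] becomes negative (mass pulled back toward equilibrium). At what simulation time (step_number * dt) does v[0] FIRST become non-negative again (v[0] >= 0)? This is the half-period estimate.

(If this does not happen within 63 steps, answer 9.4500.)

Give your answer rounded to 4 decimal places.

Step 0: x=[9.1000] v=[0.0000]
Step 1: x=[9.0730] v=[-0.1800]
Step 2: x=[9.0193] v=[-0.3580]
Step 3: x=[8.9395] v=[-0.5320]
Step 4: x=[8.8345] v=[-0.7000]
Step 5: x=[8.7055] v=[-0.8601]
Step 6: x=[8.5539] v=[-1.0105]
Step 7: x=[8.3815] v=[-1.1496]
Step 8: x=[8.1901] v=[-1.2757]
Step 9: x=[7.9820] v=[-1.3875]
Step 10: x=[7.7594] v=[-1.4837]
Step 11: x=[7.5249] v=[-1.5632]
Step 12: x=[7.2811] v=[-1.6251]
Step 13: x=[7.0308] v=[-1.6687]
Step 14: x=[6.7768] v=[-1.6935]
Step 15: x=[6.5219] v=[-1.6993]
Step 16: x=[6.2690] v=[-1.6859]
Step 17: x=[6.0210] v=[-1.6536]
Step 18: x=[5.7806] v=[-1.6027]
Step 19: x=[5.5505] v=[-1.5337]
Step 20: x=[5.3334] v=[-1.4475]
Step 21: x=[5.1317] v=[-1.3450]
Step 22: x=[4.9476] v=[-1.2274]
Step 23: x=[4.7832] v=[-1.0960]
Step 24: x=[4.6404] v=[-0.9522]
Step 25: x=[4.5207] v=[-0.7977]
Step 26: x=[4.4256] v=[-0.6342]
Step 27: x=[4.3561] v=[-0.4636]
Step 28: x=[4.3129] v=[-0.2878]
Step 29: x=[4.2966] v=[-0.1088]
Step 30: x=[4.3073] v=[0.0715]
First v>=0 after going negative at step 30, time=4.5000

Answer: 4.5000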